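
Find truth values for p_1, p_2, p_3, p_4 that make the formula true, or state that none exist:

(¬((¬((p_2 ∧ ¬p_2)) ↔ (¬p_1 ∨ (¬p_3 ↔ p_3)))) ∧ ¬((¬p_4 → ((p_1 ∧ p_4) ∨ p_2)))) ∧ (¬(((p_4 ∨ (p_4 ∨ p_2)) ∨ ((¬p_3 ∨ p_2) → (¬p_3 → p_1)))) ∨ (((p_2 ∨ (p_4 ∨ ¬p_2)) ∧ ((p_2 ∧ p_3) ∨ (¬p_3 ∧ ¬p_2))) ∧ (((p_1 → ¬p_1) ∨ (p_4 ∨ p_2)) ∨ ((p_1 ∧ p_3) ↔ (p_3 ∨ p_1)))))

Case p_2 = True: the conjunct ¬((¬p_4 → ((p_1 ∧ p_4) ∨ p_2))) becomes ¬((¬p_4 → True)) = False.
Case p_2 = False: the formula simplifies to (¬((¬p_1 ∨ (¬p_3 ↔ p_3))) ∧ ¬((¬p_4 → (p_1 ∧ p_4)))) ∧ (¬(((p_4 ∨ p_4) ∨ (¬p_3 → (¬p_3 → p_1)))) ∨ (¬p_3 ∧ (((p_1 → ¬p_1) ∨ p_4) ∨ ((p_1 ∧ p_3) ↔ (p_3 ∨ p_1))))).
  p_1 = True: simplifies to (¬((¬p_3 ↔ p_3)) ∧ ¬((¬p_4 → p_4))) ∧ (¬p_3 ∧ (p_4 ∨ p_3)).
    p_3 = True: the conjunct ¬p_3 is False.
    p_3 = False: simplifies to ¬((¬p_4 → p_4)) ∧ p_4.
      p_4 = True: the conjunct ¬((¬p_4 → p_4)) becomes ¬((False → True)) = False.
      p_4 = False: the conjunct p_4 is False.
  p_1 = False: the conjunct ¬((¬p_1 ∨ (¬p_3 ↔ p_3))) becomes ¬((True ∨ (¬p_3 ↔ p_3))) = False.
Both cases fail — unsatisfiable.

UNSATISFIABLE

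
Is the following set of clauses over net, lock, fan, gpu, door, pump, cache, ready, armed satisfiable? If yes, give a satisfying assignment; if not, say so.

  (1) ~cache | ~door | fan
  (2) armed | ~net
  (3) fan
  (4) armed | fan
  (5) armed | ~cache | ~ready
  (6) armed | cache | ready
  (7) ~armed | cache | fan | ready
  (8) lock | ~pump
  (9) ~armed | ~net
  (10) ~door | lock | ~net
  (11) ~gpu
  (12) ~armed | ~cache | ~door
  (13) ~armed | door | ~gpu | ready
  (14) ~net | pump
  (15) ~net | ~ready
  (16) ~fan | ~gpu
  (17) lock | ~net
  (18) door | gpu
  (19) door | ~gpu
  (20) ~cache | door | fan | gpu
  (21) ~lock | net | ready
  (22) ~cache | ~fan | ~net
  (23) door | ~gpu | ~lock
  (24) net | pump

Unit clause (fan) forces fan = True.
Unit clause (~gpu) forces gpu = False.
In (door | gpu) only door is left, so door = True.
Try net = True:
  (armed | ~net) forces armed = True.
  clause (~armed | ~net) is falsified — backtrack.
So net = False.
  then (net | pump) forces pump = True.
  then (lock | ~pump) forces lock = True.
  then (~lock | net | ready) forces ready = True.
Set cache = False.
Set armed = True.
All clauses satisfied.

net=F, lock=T, fan=T, gpu=F, door=T, pump=T, cache=F, ready=T, armed=T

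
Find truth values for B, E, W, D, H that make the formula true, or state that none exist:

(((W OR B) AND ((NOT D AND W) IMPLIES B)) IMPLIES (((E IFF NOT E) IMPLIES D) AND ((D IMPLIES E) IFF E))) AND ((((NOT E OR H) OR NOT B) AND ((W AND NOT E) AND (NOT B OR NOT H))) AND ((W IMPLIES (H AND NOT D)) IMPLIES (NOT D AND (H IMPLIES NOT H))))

B = False; E = False; W = True; D = True; H = False

  ((W OR B) AND ((NOT D AND W) IMPLIES B)) IMPLIES (((E IFF NOT E) IMPLIES D) AND ((D IMPLIES E) IFF E)) = True
    (W OR B) AND ((NOT D AND W) IMPLIES B) = True
      W OR B = True
      (NOT D AND W) IMPLIES B = True
        NOT D AND W = False
          NOT D = False
    ((E IFF NOT E) IMPLIES D) AND ((D IMPLIES E) IFF E) = True
      (E IFF NOT E) IMPLIES D = True
        E IFF NOT E = False
          NOT E = True
      (D IMPLIES E) IFF E = True
        D IMPLIES E = False
  (((NOT E OR H) OR NOT B) AND ((W AND NOT E) AND (NOT B OR NOT H))) AND ((W IMPLIES (H AND NOT D)) IMPLIES (NOT D AND (H IMPLIES NOT H))) = True
    ((NOT E OR H) OR NOT B) AND ((W AND NOT E) AND (NOT B OR NOT H)) = True
      (NOT E OR H) OR NOT B = True
        NOT E OR H = True
          NOT E = True
        NOT B = True
      (W AND NOT E) AND (NOT B OR NOT H) = True
        W AND NOT E = True
          NOT E = True
        NOT B OR NOT H = True
          NOT B = True
          NOT H = True
    (W IMPLIES (H AND NOT D)) IMPLIES (NOT D AND (H IMPLIES NOT H)) = True
      W IMPLIES (H AND NOT D) = False
        H AND NOT D = False
          NOT D = False
      NOT D AND (H IMPLIES NOT H) = False
        NOT D = False
        H IMPLIES NOT H = True
          NOT H = True
Both conjuncts True, so the formula holds.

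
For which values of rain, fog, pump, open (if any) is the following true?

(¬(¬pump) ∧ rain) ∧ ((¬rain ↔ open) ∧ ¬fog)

rain: True, fog: False, pump: True, open: False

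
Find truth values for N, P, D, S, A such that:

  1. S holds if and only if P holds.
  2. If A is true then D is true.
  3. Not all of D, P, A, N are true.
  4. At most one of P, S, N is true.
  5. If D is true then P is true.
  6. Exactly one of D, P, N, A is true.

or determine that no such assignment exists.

N: True, P: False, D: False, S: False, A: False

  (1) S=F, P=F — same ✓
  (2) A=F ⇒ D: vacuous ✓
  (3) {D, P, A, N}: 1/4 true — not all ✓
  (4) {P, S, N}: 1 true — at most one ✓
  (5) D=F ⇒ P: vacuous ✓
  (6) {D, P, N, A}: 1 true — exactly one ✓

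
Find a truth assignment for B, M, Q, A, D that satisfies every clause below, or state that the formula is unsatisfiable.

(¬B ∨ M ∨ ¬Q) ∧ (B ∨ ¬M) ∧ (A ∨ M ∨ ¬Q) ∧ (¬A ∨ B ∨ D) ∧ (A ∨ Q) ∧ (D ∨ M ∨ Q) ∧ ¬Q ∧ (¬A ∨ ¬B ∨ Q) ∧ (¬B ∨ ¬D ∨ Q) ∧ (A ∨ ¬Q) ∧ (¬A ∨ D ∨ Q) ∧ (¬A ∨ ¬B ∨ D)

Unit clause (¬Q) forces Q = False.
In (A ∨ Q) only A is left, so A = True.
In (¬A ∨ ¬B ∨ Q) only ¬B is left, so B = False.
In (¬A ∨ D ∨ Q) only D is left, so D = True.
In (B ∨ ¬M) only ¬M is left, so M = False.
All clauses satisfied.

B: False; M: False; Q: False; A: True; D: True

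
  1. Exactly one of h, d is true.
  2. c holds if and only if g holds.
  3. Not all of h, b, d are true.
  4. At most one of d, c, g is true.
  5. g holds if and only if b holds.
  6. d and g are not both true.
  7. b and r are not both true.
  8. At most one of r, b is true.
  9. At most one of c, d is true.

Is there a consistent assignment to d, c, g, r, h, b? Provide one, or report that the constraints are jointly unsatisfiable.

d: False, c: False, g: False, r: True, h: True, b: False

  (1) {h, d}: 1 true — exactly one ✓
  (2) c=F, g=F — same ✓
  (3) {h, b, d}: 1/3 true — not all ✓
  (4) {d, c, g}: 0 true — at most one ✓
  (5) g=F, b=F — same ✓
  (6) d=F, g=F — not both ✓
  (7) b=F, r=T — not both ✓
  (8) {r, b}: 1 true — at most one ✓
  (9) {c, d}: 0 true — at most one ✓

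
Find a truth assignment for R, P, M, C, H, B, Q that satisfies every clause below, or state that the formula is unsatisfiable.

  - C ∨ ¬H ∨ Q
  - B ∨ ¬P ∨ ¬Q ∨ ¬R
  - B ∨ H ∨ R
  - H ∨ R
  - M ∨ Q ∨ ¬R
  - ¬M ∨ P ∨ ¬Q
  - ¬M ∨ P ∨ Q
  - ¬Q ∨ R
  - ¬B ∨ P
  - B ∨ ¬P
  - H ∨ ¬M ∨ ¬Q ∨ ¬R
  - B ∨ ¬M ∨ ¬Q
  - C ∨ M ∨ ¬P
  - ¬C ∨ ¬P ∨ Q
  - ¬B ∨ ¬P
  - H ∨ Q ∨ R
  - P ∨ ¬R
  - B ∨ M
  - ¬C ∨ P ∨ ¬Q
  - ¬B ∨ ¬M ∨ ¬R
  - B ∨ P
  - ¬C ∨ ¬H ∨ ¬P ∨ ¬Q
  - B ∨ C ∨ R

Case P = True:
  (B ∨ ¬P) forces B = True.
  Clause (¬B ∨ ¬P) is falsified — contradiction.
Case P = False:
  (¬B ∨ P) forces B = False.
  Clause (B ∨ P) is falsified — contradiction.
Both cases fail, so the formula is unsatisfiable.

Unsatisfiable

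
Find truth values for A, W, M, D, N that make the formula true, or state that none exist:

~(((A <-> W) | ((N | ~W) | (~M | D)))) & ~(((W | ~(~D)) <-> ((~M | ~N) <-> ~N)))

Unsatisfiable

Case W = True: the formula simplifies to ~((A | (N | (~M | D)))) & ~(((~M | ~N) <-> ~N)).
  N = True: the conjunct ~((A | (N | (~M | D)))) becomes ~((A | True)) = False.
  N = False: the conjunct ~(((~M | ~N) <-> ~N)) becomes ~((True <-> True)) = False.
Case W = False: the conjunct ~(((A <-> W) | ((N | ~W) | (~M | D)))) becomes ~((~A | True)) = False.
Both cases fail — unsatisfiable.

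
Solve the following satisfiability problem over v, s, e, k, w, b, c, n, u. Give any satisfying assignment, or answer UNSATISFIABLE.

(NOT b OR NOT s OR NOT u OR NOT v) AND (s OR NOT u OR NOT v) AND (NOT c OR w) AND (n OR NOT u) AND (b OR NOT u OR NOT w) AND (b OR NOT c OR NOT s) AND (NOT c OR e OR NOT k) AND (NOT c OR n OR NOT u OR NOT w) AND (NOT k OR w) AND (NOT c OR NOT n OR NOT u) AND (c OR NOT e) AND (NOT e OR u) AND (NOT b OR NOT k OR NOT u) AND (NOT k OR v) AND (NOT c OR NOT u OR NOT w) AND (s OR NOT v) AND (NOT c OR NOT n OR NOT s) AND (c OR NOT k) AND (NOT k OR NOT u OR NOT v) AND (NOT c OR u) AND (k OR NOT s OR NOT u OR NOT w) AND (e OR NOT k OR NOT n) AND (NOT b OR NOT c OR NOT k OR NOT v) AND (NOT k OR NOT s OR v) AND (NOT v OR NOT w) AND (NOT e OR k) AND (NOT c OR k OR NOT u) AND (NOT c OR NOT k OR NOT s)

Set v = False.
  then (NOT k OR v) forces k = False.
  then (NOT e OR k) forces e = False.
Set s = False.
Set w = False.
  then (NOT c OR w) forces c = False.
Set b = True.
Set n = True.
Set u = True.
All clauses satisfied.

v = False, s = False, e = False, k = False, w = False, b = True, c = False, n = True, u = True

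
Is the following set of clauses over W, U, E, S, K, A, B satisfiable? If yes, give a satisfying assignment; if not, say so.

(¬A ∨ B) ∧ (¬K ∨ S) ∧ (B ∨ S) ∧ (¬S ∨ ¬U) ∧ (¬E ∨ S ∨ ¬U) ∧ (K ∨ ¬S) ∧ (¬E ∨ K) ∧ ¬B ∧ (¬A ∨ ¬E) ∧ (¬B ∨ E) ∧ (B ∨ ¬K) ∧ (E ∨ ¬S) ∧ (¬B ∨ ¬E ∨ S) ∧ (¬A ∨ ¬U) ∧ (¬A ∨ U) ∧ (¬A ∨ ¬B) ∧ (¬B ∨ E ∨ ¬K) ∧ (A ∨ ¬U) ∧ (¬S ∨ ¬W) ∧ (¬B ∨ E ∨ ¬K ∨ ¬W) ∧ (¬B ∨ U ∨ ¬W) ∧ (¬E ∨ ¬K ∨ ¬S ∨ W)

Case B = True:
  Clause (¬B) is falsified — contradiction.
Case B = False:
  (¬A ∨ B) forces A = False.
  (B ∨ S) forces S = True.
  (¬S ∨ ¬U) forces U = False.
  (K ∨ ¬S) forces K = True.
  Clause (B ∨ ¬K) is falsified — contradiction.
Both cases fail, so the formula is unsatisfiable.

Unsatisfiable — no assignment works.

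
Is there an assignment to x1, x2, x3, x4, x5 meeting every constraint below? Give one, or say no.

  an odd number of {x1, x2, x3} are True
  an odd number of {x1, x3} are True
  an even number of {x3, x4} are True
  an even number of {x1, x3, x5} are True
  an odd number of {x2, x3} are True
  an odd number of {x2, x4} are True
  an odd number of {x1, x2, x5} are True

x1 = False, x2 = False, x3 = True, x4 = True, x5 = True

{x1, x2, x3}: 1 true → odd ✓
{x1, x3}: 1 true → odd ✓
{x3, x4}: 2 true → even ✓
{x1, x3, x5}: 2 true → even ✓
{x2, x3}: 1 true → odd ✓
{x2, x4}: 1 true → odd ✓
{x1, x2, x5}: 1 true → odd ✓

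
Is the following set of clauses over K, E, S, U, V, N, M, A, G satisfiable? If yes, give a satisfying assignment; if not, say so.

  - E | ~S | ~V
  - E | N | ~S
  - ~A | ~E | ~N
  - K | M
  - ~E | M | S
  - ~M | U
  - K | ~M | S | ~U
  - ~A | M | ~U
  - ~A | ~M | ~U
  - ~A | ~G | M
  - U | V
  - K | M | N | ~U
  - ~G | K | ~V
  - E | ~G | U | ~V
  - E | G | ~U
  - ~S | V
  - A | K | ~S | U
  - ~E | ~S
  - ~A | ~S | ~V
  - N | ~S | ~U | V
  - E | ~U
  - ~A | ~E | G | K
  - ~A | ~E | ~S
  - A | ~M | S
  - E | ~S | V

Set K = True.
Try E = True:
  (~E | ~S) forces S = False.
  (~E | M | S) forces M = True.
  (~M | U) forces U = True.
  (~A | ~M | ~U) forces A = False.
  clause (A | ~M | S) is falsified — backtrack.
So E = False.
  then (E | ~U) forces U = False.
  then (~M | U) forces M = False.
  then (U | V) forces V = True.
  then (E | ~G | U | ~V) forces G = False.
  then (E | ~S | ~V) forces S = False.
Set N = True.
Set A = True.
All clauses satisfied.

K = True, E = False, S = False, U = False, V = True, N = True, M = False, A = True, G = False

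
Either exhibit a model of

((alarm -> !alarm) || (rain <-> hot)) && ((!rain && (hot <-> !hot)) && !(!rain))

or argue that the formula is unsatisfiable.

No satisfying assignment exists.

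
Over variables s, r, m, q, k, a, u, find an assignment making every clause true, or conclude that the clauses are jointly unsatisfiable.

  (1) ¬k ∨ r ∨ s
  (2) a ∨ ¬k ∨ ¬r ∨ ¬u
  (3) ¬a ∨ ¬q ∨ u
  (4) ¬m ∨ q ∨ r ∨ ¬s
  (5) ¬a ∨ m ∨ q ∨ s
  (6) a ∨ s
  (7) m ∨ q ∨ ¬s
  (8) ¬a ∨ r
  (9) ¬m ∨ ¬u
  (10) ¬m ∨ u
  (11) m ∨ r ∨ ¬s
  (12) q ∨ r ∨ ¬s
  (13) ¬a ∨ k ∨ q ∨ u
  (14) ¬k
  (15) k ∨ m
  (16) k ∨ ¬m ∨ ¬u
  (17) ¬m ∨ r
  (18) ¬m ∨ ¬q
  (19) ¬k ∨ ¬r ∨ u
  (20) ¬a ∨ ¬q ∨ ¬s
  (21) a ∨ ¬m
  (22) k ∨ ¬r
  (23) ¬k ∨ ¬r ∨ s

Case m = True:
  (¬m ∨ ¬u) forces u = False.
  Clause (¬m ∨ u) is falsified — contradiction.
Case m = False:
  (¬k) forces k = False.
  Clause (k ∨ m) is falsified — contradiction.
Both cases fail, so the formula is unsatisfiable.

No satisfying assignment exists.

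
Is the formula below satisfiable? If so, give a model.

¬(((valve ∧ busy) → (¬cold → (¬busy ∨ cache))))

cache: False, cold: False, valve: True, busy: True

  ¬(((valve ∧ busy) → (¬cold → (¬busy ∨ cache)))) = True
    (valve ∧ busy) → (¬cold → (¬busy ∨ cache)) = False
      valve ∧ busy = True
      ¬cold → (¬busy ∨ cache) = False
        ¬cold = True
        ¬busy ∨ cache = False
          ¬busy = False
The formula evaluates to True.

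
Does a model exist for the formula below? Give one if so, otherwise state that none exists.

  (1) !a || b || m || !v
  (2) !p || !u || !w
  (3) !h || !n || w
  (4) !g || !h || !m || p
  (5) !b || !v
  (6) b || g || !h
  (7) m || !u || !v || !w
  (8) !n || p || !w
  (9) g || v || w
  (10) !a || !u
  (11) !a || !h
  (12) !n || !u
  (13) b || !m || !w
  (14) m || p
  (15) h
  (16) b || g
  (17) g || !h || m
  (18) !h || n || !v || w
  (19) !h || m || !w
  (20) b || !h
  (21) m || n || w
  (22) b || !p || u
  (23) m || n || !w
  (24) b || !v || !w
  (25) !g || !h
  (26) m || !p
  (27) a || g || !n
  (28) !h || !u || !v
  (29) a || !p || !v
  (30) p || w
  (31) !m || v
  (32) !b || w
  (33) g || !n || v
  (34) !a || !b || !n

UNSATISFIABLE

Case m = True:
  (h) forces h = True.
  (!a || !h) forces a = False.
  (b || !h) forces b = True.
  (!b || !v) forces v = False.
  Clause (!m || v) is falsified — contradiction.
Case m = False:
  (m || p) forces p = True.
  Clause (m || !p) is falsified — contradiction.
Both cases fail, so the formula is unsatisfiable.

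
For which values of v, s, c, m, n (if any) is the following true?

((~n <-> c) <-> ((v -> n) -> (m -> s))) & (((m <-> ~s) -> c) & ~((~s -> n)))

v = False; s = False; c = True; m = False; n = False

  (~n <-> c) <-> ((v -> n) -> (m -> s)) = True
    ~n <-> c = True
      ~n = True
    (v -> n) -> (m -> s) = True
      v -> n = True
      m -> s = True
  ((m <-> ~s) -> c) & ~((~s -> n)) = True
    (m <-> ~s) -> c = True
      m <-> ~s = False
        ~s = True
    ~((~s -> n)) = True
      ~s -> n = False
        ~s = True
Both conjuncts True, so the formula holds.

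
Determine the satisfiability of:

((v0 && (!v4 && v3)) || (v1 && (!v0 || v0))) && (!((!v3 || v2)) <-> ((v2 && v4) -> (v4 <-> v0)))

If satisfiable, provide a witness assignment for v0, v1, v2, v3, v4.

v0: False, v1: True, v2: True, v3: False, v4: True

  (v0 && (!v4 && v3)) || (v1 && (!v0 || v0)) = True
    v0 && (!v4 && v3) = False
      !v4 && v3 = False
        !v4 = False
    v1 && (!v0 || v0) = True
      !v0 || v0 = True
        !v0 = True
  !((!v3 || v2)) <-> ((v2 && v4) -> (v4 <-> v0)) = True
    !((!v3 || v2)) = False
      !v3 || v2 = True
        !v3 = True
    (v2 && v4) -> (v4 <-> v0) = False
      v2 && v4 = True
      v4 <-> v0 = False
Both conjuncts True, so the formula holds.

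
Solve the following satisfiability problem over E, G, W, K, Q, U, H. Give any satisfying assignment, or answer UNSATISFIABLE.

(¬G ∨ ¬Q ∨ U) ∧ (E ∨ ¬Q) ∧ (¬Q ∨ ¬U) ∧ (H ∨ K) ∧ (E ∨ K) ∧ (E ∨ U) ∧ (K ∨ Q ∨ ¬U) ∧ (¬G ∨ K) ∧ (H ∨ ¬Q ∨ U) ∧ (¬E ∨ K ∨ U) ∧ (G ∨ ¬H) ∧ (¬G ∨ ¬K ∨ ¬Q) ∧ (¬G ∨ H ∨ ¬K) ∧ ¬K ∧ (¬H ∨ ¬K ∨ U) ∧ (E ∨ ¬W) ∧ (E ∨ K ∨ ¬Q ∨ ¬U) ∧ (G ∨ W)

Case G = True:
  (¬G ∨ K) forces K = True.
  Clause (¬K) is falsified — contradiction.
Case G = False:
  (G ∨ ¬H) forces H = False.
  (H ∨ K) forces K = True.
  Clause (¬K) is falsified — contradiction.
Both cases fail, so the formula is unsatisfiable.

UNSATISFIABLE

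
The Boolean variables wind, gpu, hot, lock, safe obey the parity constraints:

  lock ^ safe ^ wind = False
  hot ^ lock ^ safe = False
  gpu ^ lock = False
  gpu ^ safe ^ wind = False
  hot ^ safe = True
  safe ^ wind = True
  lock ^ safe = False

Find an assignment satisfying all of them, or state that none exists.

wind=F; gpu=T; hot=F; lock=T; safe=T

lock ^ safe ^ wind = T ^ T ^ F = False ✓
hot ^ lock ^ safe = F ^ T ^ T = False ✓
gpu ^ lock = T ^ T = False ✓
gpu ^ safe ^ wind = T ^ T ^ F = False ✓
hot ^ safe = F ^ T = True ✓
safe ^ wind = T ^ F = True ✓
lock ^ safe = T ^ T = False ✓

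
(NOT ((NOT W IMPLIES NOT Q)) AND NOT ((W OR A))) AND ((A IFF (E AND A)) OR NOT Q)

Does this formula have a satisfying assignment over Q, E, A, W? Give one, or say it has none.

Q=T, E=T, A=F, W=F

  NOT ((NOT W IMPLIES NOT Q)) AND NOT ((W OR A)) = True
    NOT ((NOT W IMPLIES NOT Q)) = True
      NOT W IMPLIES NOT Q = False
        NOT W = True
        NOT Q = False
    NOT ((W OR A)) = True
      W OR A = False
  (A IFF (E AND A)) OR NOT Q = True
    A IFF (E AND A) = True
      E AND A = False
    NOT Q = False
Both conjuncts True, so the formula holds.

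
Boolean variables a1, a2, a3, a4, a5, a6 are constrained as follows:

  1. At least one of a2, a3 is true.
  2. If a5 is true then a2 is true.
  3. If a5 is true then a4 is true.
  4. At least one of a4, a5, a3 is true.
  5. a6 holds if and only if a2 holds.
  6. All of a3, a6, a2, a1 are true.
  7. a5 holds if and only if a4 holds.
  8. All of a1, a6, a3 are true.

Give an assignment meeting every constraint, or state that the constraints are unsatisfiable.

a1: True; a2: True; a3: True; a4: True; a5: True; a6: True

  (1) {a2, a3}: 2 true — at least one ✓
  (2) a5=T ⇒ a2: T ✓
  (3) a5=T ⇒ a4: T ✓
  (4) {a4, a5, a3}: 3 true — at least one ✓
  (5) a6=T, a2=T — same ✓
  (6) {a3, a6, a2, a1}: all 4 true ✓
  (7) a5=T, a4=T — same ✓
  (8) {a1, a6, a3}: all 3 true ✓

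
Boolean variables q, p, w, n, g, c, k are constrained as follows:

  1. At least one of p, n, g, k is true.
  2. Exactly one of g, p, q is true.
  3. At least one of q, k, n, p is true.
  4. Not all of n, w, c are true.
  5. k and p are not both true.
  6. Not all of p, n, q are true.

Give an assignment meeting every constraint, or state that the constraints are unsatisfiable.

q = True, p = False, w = True, n = False, g = False, c = False, k = True

  (1) {p, n, g, k}: 1 true — at least one ✓
  (2) {g, p, q}: 1 true — exactly one ✓
  (3) {q, k, n, p}: 2 true — at least one ✓
  (4) {n, w, c}: 1/3 true — not all ✓
  (5) k=T, p=F — not both ✓
  (6) {p, n, q}: 1/3 true — not all ✓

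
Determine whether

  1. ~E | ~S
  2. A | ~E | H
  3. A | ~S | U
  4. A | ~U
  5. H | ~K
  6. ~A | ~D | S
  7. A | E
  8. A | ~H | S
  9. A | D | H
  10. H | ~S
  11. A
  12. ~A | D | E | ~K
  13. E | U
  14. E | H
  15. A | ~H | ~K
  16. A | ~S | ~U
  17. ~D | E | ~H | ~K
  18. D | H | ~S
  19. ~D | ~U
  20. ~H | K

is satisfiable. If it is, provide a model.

S = False, E = True, U = False, K = False, A = True, H = False, D = False

Unit clause (A) forces A = True.
Set S = False.
  then (~A | ~D | S) forces D = False.
Try E = False:
  (~A | D | E | ~K) forces K = False.
  (E | U) forces U = True.
  (E | H) forces H = True.
  clause (~H | K) is falsified — backtrack.
So E = True.
Set U = False.
Set K = False.
  then (~H | K) forces H = False.
All clauses satisfied.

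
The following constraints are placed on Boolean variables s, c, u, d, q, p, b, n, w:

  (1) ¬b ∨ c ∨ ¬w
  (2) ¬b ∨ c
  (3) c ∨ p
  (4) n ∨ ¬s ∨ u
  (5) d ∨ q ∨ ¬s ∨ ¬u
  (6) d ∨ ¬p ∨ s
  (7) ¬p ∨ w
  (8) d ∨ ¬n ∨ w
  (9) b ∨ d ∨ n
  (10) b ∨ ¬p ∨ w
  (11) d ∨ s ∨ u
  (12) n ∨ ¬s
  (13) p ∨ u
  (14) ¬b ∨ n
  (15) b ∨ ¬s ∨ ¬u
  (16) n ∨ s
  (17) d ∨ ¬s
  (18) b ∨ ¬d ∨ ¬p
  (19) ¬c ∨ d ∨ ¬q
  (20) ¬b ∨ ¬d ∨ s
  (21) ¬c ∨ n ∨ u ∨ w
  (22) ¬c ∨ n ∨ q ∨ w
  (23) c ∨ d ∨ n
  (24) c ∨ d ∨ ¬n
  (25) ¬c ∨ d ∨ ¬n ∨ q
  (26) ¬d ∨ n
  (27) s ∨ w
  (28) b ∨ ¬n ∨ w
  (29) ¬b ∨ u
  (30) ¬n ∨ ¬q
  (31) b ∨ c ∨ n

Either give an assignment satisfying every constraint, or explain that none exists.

Set s = True.
  then (n ∨ ¬s) forces n = True.
  then (d ∨ ¬s) forces d = True.
  then (¬n ∨ ¬q) forces q = False.
Try c = False:
  (¬b ∨ c) forces b = False.
  (c ∨ p) forces p = True.
  clause (b ∨ ¬d ∨ ¬p) is falsified — backtrack.
So c = True.
Set u = True.
  then (b ∨ ¬s ∨ ¬u) forces b = True.
Set p = False.
Set w = False.
All clauses satisfied.

s = True, c = True, u = True, d = True, q = False, p = False, b = True, n = True, w = False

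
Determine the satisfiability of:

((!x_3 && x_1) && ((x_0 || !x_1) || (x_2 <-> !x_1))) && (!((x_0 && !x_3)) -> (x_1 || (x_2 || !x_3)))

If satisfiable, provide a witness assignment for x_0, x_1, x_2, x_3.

x_0: True, x_1: True, x_2: True, x_3: False

  (!x_3 && x_1) && ((x_0 || !x_1) || (x_2 <-> !x_1)) = True
    !x_3 && x_1 = True
      !x_3 = True
    (x_0 || !x_1) || (x_2 <-> !x_1) = True
      x_0 || !x_1 = True
        !x_1 = False
      x_2 <-> !x_1 = False
        !x_1 = False
  !((x_0 && !x_3)) -> (x_1 || (x_2 || !x_3)) = True
    !((x_0 && !x_3)) = False
      x_0 && !x_3 = True
        !x_3 = True
    x_1 || (x_2 || !x_3) = True
      x_2 || !x_3 = True
        !x_3 = True
Both conjuncts True, so the formula holds.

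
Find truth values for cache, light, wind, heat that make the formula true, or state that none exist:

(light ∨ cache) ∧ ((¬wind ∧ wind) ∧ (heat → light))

Case wind = True: the conjunct ¬wind is False.
Case wind = False: the conjunct wind is False.
Both cases fail — unsatisfiable.

Unsatisfiable — no assignment works.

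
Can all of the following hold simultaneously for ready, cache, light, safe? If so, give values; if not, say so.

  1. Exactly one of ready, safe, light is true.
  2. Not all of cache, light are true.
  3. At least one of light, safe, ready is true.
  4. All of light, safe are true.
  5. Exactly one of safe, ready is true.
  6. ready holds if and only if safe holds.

Case safe = True:
  (1) with safe=T forces ready = False.
  Constraint (6) is violated (ready=F, safe=T) — contradiction.
Case safe = False:
  Constraint (4) is violated (safe=F) — contradiction.
Both cases fail — unsatisfiable.

Unsatisfiable — no assignment works.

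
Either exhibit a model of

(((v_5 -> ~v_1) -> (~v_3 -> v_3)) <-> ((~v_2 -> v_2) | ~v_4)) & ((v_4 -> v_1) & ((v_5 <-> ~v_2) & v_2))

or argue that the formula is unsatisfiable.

v_1 = True; v_2 = True; v_3 = True; v_4 = False; v_5 = False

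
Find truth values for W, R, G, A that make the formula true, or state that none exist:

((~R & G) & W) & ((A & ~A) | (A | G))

W=T; R=F; G=T; A=F

  (~R & G) & W = True
    ~R & G = True
      ~R = True
  (A & ~A) | (A | G) = True
    A & ~A = False
      ~A = True
    A | G = True
Both conjuncts True, so the formula holds.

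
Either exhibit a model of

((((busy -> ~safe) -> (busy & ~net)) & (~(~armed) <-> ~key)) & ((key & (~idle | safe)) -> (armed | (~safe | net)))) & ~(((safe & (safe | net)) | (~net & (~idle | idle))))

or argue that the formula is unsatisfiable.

Unsatisfiable — no assignment works.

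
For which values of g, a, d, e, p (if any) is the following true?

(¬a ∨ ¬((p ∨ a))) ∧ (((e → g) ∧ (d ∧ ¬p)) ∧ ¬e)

g: True, a: False, d: True, e: False, p: False

  ¬a ∨ ¬((p ∨ a)) = True
    ¬a = True
    ¬((p ∨ a)) = True
      p ∨ a = False
  ((e → g) ∧ (d ∧ ¬p)) ∧ ¬e = True
    (e → g) ∧ (d ∧ ¬p) = True
      e → g = True
      d ∧ ¬p = True
        ¬p = True
    ¬e = True
Both conjuncts True, so the formula holds.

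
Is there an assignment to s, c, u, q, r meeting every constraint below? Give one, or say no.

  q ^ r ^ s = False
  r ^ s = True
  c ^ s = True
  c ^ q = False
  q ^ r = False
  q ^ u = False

s=F; c=T; u=T; q=T; r=T

q ^ r ^ s = T ^ T ^ F = False ✓
r ^ s = T ^ F = True ✓
c ^ s = T ^ F = True ✓
c ^ q = T ^ T = False ✓
q ^ r = T ^ T = False ✓
q ^ u = T ^ T = False ✓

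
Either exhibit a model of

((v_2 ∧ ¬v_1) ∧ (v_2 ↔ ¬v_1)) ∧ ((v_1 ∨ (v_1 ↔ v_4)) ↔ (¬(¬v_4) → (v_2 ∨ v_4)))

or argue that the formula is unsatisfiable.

v_1 = False, v_2 = True, v_4 = False

  (v_2 ∧ ¬v_1) ∧ (v_2 ↔ ¬v_1) = True
    v_2 ∧ ¬v_1 = True
      ¬v_1 = True
    v_2 ↔ ¬v_1 = True
      ¬v_1 = True
  (v_1 ∨ (v_1 ↔ v_4)) ↔ (¬(¬v_4) → (v_2 ∨ v_4)) = True
    v_1 ∨ (v_1 ↔ v_4) = True
      v_1 ↔ v_4 = True
    ¬(¬v_4) → (v_2 ∨ v_4) = True
      ¬(¬v_4) = False
        ¬v_4 = True
      v_2 ∨ v_4 = True
Both conjuncts True, so the formula holds.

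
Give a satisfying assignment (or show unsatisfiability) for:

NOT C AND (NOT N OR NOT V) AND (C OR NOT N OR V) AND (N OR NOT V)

C=F, V=F, N=F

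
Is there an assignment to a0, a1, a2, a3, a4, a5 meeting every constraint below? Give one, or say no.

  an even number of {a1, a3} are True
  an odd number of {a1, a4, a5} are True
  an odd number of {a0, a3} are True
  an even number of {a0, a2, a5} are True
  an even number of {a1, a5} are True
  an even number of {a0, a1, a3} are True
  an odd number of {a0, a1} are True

a0 = False, a1 = True, a2 = True, a3 = True, a4 = True, a5 = True

{a1, a3}: 2 true → even ✓
{a1, a4, a5}: 3 true → odd ✓
{a0, a3}: 1 true → odd ✓
{a0, a2, a5}: 2 true → even ✓
{a1, a5}: 2 true → even ✓
{a0, a1, a3}: 2 true → even ✓
{a0, a1}: 1 true → odd ✓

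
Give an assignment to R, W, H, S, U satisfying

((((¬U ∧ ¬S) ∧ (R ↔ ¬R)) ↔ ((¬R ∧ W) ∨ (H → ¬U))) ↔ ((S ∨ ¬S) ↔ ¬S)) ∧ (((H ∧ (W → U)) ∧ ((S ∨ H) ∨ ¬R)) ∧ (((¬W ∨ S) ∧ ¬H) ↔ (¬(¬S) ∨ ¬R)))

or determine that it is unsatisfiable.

R: True, W: False, H: True, S: False, U: True

  (((¬U ∧ ¬S) ∧ (R ↔ ¬R)) ↔ ((¬R ∧ W) ∨ (H → ¬U))) ↔ ((S ∨ ¬S) ↔ ¬S) = True
    ((¬U ∧ ¬S) ∧ (R ↔ ¬R)) ↔ ((¬R ∧ W) ∨ (H → ¬U)) = True
      (¬U ∧ ¬S) ∧ (R ↔ ¬R) = False
        ¬U ∧ ¬S = False
          ¬U = False
          ¬S = True
        R ↔ ¬R = False
          ¬R = False
      (¬R ∧ W) ∨ (H → ¬U) = False
        ¬R ∧ W = False
          ¬R = False
        H → ¬U = False
          ¬U = False
    (S ∨ ¬S) ↔ ¬S = True
      S ∨ ¬S = True
        ¬S = True
      ¬S = True
  ((H ∧ (W → U)) ∧ ((S ∨ H) ∨ ¬R)) ∧ (((¬W ∨ S) ∧ ¬H) ↔ (¬(¬S) ∨ ¬R)) = True
    (H ∧ (W → U)) ∧ ((S ∨ H) ∨ ¬R) = True
      H ∧ (W → U) = True
        W → U = True
      (S ∨ H) ∨ ¬R = True
        S ∨ H = True
        ¬R = False
    ((¬W ∨ S) ∧ ¬H) ↔ (¬(¬S) ∨ ¬R) = True
      (¬W ∨ S) ∧ ¬H = False
        ¬W ∨ S = True
          ¬W = True
        ¬H = False
      ¬(¬S) ∨ ¬R = False
        ¬(¬S) = False
          ¬S = True
        ¬R = False
Both conjuncts True, so the formula holds.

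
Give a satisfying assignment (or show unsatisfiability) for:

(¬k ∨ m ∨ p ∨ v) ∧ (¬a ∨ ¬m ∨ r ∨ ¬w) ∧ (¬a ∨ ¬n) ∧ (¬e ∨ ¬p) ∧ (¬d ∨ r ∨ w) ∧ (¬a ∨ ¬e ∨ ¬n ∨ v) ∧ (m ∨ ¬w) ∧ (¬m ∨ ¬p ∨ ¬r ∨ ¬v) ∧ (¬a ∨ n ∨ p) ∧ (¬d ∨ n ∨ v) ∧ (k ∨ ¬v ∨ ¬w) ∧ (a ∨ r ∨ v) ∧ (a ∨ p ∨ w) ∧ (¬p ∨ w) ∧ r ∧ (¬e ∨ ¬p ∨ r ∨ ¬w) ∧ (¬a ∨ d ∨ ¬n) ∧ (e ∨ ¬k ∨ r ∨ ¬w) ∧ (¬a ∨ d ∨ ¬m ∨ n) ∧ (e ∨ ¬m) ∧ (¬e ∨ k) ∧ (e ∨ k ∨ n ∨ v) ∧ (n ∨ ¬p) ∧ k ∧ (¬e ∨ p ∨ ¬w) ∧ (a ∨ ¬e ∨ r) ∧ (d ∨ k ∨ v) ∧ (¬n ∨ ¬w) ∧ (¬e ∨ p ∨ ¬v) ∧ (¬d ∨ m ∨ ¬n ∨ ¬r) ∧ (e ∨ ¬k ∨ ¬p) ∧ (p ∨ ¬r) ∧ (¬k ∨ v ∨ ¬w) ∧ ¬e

The formula is unsatisfiable.

Case k = True:
  (r) forces r = True.
  (p ∨ ¬r) forces p = True.
  (¬e ∨ ¬p) forces e = False.
  Clause (e ∨ ¬k ∨ ¬p) is falsified — contradiction.
Case k = False:
  Clause (k) is falsified — contradiction.
Both cases fail, so the formula is unsatisfiable.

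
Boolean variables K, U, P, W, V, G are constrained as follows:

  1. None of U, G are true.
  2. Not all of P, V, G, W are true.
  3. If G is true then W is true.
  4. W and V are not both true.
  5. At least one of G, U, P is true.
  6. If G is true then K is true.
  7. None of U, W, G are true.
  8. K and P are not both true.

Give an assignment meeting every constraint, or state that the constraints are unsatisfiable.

K = False, U = False, P = True, W = False, V = False, G = False

  (1) {U, G}: 0 true — none ✓
  (2) {P, V, G, W}: 1/4 true — not all ✓
  (3) G=F ⇒ W: vacuous ✓
  (4) W=F, V=F — not both ✓
  (5) {G, U, P}: 1 true — at least one ✓
  (6) G=F ⇒ K: vacuous ✓
  (7) {U, W, G}: 0 true — none ✓
  (8) K=F, P=T — not both ✓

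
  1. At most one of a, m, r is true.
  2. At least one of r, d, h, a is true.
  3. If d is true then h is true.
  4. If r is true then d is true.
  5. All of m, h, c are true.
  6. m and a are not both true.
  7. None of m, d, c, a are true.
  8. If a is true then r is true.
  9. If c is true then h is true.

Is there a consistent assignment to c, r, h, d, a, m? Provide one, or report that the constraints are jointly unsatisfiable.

Unsatisfiable — no assignment works.

Case c = True:
  Constraint (7) is violated (c=T) — contradiction.
Case c = False:
  Constraint (5) is violated (c=F) — contradiction.
Both cases fail — unsatisfiable.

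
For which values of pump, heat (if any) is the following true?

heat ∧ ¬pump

pump: False, heat: True

  ¬pump = True
Both conjuncts True, so the formula holds.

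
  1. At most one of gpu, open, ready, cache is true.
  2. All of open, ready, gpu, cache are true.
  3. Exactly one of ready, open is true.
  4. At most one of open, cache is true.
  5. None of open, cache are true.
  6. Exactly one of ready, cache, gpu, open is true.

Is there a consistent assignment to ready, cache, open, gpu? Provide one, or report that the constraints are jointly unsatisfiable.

Case cache = True:
  Constraint (5) is violated (cache=T) — contradiction.
Case cache = False:
  Constraint (2) is violated (cache=F) — contradiction.
Both cases fail — unsatisfiable.

Unsatisfiable — no assignment works.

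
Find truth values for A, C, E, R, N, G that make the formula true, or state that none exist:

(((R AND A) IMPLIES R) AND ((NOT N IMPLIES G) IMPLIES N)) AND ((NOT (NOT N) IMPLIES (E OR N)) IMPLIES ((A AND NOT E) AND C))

A = True, C = True, E = False, R = False, N = True, G = False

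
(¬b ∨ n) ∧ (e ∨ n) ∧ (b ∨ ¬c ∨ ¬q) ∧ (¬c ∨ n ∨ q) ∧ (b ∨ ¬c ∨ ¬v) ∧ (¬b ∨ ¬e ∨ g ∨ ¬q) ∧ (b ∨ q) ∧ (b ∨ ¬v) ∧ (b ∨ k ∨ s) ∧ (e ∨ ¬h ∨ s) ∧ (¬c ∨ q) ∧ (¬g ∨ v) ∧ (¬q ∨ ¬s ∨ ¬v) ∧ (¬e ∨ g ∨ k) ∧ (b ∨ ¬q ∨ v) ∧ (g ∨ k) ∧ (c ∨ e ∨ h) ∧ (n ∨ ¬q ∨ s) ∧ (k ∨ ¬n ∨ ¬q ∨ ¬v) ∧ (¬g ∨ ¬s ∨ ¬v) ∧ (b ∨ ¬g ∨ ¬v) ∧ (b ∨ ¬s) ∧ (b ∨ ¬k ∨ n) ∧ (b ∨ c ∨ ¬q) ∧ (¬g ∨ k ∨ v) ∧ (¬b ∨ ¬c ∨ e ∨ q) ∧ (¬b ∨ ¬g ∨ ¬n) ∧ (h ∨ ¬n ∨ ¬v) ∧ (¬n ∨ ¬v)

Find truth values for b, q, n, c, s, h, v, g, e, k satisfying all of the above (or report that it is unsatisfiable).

Try b = False:
  (b ∨ q) forces q = True.
  (b ∨ ¬c ∨ ¬q) forces c = False.
  clause (b ∨ c ∨ ¬q) is falsified — backtrack.
So b = True.
  then (¬b ∨ n) forces n = True.
  then (¬b ∨ ¬g ∨ ¬n) forces g = False.
  then (¬n ∨ ¬v) forces v = False.
  then (g ∨ k) forces k = True.
Set q = False.
  then (¬c ∨ q) forces c = False.
Set s = True.
Set h = True.
Set e = False.
All clauses satisfied.

b: True; q: False; n: True; c: False; s: True; h: True; v: False; g: False; e: False; k: True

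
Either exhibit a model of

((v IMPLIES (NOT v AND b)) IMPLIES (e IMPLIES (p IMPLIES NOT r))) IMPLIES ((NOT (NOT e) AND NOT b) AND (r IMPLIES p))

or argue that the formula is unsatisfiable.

p = False; v = False; b = False; r = False; e = True

  ((v IMPLIES (NOT v AND b)) IMPLIES (e IMPLIES (p IMPLIES NOT r))) IMPLIES ((NOT (NOT e) AND NOT b) AND (r IMPLIES p)) = True
    (v IMPLIES (NOT v AND b)) IMPLIES (e IMPLIES (p IMPLIES NOT r)) = True
      v IMPLIES (NOT v AND b) = True
        NOT v AND b = False
          NOT v = True
      e IMPLIES (p IMPLIES NOT r) = True
        p IMPLIES NOT r = True
          NOT r = True
    (NOT (NOT e) AND NOT b) AND (r IMPLIES p) = True
      NOT (NOT e) AND NOT b = True
        NOT (NOT e) = True
          NOT e = False
        NOT b = True
      r IMPLIES p = True
The formula evaluates to True.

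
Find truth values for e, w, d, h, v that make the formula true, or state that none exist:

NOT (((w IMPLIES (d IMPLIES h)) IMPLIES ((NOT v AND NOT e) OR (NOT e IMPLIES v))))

Case e = True: the formula becomes NOT (((w IMPLIES (d IMPLIES h)) IMPLIES True)) = False.
Case e = False: the formula simplifies to NOT (((w IMPLIES (d IMPLIES h)) IMPLIES (NOT v OR v))).
  v = True: this becomes NOT (((w IMPLIES (d IMPLIES h)) IMPLIES True)) = False.
  v = False: this becomes NOT (((w IMPLIES (d IMPLIES h)) IMPLIES True)) = False.
Both cases fail — unsatisfiable.

Unsatisfiable — no assignment works.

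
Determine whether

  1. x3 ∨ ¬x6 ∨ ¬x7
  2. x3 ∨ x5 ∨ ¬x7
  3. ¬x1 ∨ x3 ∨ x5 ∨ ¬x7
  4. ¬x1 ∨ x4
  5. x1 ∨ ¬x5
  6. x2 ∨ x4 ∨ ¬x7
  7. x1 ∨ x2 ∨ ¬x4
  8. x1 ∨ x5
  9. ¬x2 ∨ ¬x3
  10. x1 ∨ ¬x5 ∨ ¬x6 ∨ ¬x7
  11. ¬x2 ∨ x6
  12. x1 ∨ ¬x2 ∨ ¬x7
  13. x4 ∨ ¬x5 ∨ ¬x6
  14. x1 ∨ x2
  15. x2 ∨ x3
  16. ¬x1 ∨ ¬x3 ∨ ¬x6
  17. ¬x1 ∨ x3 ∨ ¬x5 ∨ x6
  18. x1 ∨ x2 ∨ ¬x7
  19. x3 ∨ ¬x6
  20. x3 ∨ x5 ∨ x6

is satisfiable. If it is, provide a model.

Set x1 = True.
  then (¬x1 ∨ x4) forces x4 = True.
Try x2 = True:
  (¬x2 ∨ ¬x3) forces x3 = False.
  (¬x2 ∨ x6) forces x6 = True.
  clause (x3 ∨ ¬x6) is falsified — backtrack.
So x2 = False.
  then (x2 ∨ x3) forces x3 = True.
  then (¬x1 ∨ ¬x3 ∨ ¬x6) forces x6 = False.
Set x5 = True.
Set x7 = True.
All clauses satisfied.

x1: True, x2: False, x3: True, x4: True, x5: True, x6: False, x7: True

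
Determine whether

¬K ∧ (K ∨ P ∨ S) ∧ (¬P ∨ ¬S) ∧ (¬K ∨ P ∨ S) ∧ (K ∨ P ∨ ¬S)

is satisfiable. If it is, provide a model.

Unit clause (¬K) forces K = False.
Try S = True:
  (¬P ∨ ¬S) forces P = False.
  clause (K ∨ P ∨ ¬S) is falsified — backtrack.
So S = False.
  then (K ∨ P ∨ S) forces P = True.
Check each clause:
  (¬K): ¬K holds.
  (K ∨ P ∨ S): P holds.
  (¬P ∨ ¬S): ¬S holds.
  (¬K ∨ P ∨ S): ¬K holds.
  (K ∨ P ∨ ¬S): P holds.
All clauses satisfied.

S = False, K = False, P = True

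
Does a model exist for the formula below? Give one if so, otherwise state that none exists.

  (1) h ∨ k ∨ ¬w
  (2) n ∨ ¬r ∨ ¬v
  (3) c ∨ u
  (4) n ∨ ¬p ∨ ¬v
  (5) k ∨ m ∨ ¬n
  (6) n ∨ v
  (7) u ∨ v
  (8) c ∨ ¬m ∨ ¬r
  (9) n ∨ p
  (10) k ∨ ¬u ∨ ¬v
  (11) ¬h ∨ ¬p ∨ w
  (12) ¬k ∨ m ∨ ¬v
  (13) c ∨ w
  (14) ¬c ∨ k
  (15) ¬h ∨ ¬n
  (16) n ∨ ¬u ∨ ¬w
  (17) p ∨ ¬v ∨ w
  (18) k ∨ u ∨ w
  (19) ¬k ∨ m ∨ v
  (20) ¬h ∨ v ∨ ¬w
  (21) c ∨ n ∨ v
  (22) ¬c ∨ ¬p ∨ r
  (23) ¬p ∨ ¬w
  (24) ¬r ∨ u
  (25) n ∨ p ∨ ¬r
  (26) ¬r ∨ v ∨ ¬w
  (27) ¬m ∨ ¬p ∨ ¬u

p=F; u=T; w=T; k=T; c=F; v=F; h=F; n=T; r=F; m=T

Set p = False.
  then (n ∨ p) forces n = True.
  then (¬h ∨ ¬n) forces h = False.
Set u = True.
Set w = True.
  then (h ∨ k ∨ ¬w) forces k = True.
Set c = False.
Set v = False.
  then (¬k ∨ m ∨ v) forces m = True.
  then (¬r ∨ v ∨ ¬w) forces r = False.
All clauses satisfied.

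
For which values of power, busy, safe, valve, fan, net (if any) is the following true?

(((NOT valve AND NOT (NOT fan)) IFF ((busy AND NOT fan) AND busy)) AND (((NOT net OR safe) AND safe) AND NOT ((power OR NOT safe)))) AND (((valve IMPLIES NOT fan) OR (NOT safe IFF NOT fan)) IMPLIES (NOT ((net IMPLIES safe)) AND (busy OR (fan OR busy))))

Case safe = True: the formula simplifies to (((NOT valve AND NOT (NOT fan)) IFF ((busy AND NOT fan) AND busy)) AND NOT power) AND NOT (((valve IMPLIES NOT fan) OR fan)).
  fan = True: the conjunct NOT (((valve IMPLIES NOT fan) OR fan)) becomes NOT ((NOT valve OR True)) = False.
  fan = False: the conjunct NOT (((valve IMPLIES NOT fan) OR fan)) becomes NOT ((True OR False)) = False.
Case safe = False: the conjunct safe is False.
Both cases fail — unsatisfiable.

No satisfying assignment exists.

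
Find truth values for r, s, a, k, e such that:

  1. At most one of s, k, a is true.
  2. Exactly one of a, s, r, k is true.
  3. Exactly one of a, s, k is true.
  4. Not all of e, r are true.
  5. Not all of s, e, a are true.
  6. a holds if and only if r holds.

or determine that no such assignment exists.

r=F; s=T; a=F; k=F; e=F

  (1) {s, k, a}: 1 true — at most one ✓
  (2) {a, s, r, k}: 1 true — exactly one ✓
  (3) {a, s, k}: 1 true — exactly one ✓
  (4) {e, r}: 0/2 true — not all ✓
  (5) {s, e, a}: 1/3 true — not all ✓
  (6) a=F, r=F — same ✓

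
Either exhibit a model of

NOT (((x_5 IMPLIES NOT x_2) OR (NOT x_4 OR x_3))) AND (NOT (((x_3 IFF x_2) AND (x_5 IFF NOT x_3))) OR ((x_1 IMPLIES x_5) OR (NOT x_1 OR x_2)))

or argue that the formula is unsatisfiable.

x_1: True; x_2: True; x_3: False; x_4: True; x_5: True

  NOT (((x_5 IMPLIES NOT x_2) OR (NOT x_4 OR x_3))) = True
    (x_5 IMPLIES NOT x_2) OR (NOT x_4 OR x_3) = False
      x_5 IMPLIES NOT x_2 = False
        NOT x_2 = False
      NOT x_4 OR x_3 = False
        NOT x_4 = False
  NOT (((x_3 IFF x_2) AND (x_5 IFF NOT x_3))) OR ((x_1 IMPLIES x_5) OR (NOT x_1 OR x_2)) = True
    NOT (((x_3 IFF x_2) AND (x_5 IFF NOT x_3))) = True
      (x_3 IFF x_2) AND (x_5 IFF NOT x_3) = False
        x_3 IFF x_2 = False
        x_5 IFF NOT x_3 = True
          NOT x_3 = True
    (x_1 IMPLIES x_5) OR (NOT x_1 OR x_2) = True
      x_1 IMPLIES x_5 = True
      NOT x_1 OR x_2 = True
        NOT x_1 = False
Both conjuncts True, so the formula holds.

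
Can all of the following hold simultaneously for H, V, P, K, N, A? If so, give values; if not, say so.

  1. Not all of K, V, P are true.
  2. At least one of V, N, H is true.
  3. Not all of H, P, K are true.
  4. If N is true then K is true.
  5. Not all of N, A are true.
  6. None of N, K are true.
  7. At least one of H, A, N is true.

H = True, V = False, P = True, K = False, N = False, A = True

  (1) {K, V, P}: 1/3 true — not all ✓
  (2) {V, N, H}: 1 true — at least one ✓
  (3) {H, P, K}: 2/3 true — not all ✓
  (4) N=F ⇒ K: vacuous ✓
  (5) {N, A}: 1/2 true — not all ✓
  (6) {N, K}: 0 true — none ✓
  (7) {H, A, N}: 2 true — at least one ✓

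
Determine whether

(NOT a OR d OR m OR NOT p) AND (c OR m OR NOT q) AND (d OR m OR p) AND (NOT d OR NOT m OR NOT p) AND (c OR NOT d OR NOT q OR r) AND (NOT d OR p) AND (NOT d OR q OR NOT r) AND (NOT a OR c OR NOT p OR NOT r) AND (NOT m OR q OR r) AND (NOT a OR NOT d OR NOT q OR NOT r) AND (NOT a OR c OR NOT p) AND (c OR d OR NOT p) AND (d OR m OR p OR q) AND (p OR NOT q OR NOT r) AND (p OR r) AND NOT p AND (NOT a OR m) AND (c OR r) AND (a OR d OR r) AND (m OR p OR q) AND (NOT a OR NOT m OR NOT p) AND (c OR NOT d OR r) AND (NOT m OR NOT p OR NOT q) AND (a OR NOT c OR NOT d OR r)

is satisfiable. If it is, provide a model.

Unit clause (NOT p) forces p = False.
In (NOT d OR p) only NOT d is left, so d = False.
In (p OR r) only r is left, so r = True.
In (d OR m OR p) only m is left, so m = True.
In (p OR NOT q OR NOT r) only NOT q is left, so q = False.
Set a = True.
Set c = False.
All clauses satisfied.

d = False, p = False, a = True, c = False, r = True, q = False, m = True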